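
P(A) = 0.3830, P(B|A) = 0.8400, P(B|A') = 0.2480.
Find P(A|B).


P(B) = P(B|A)*P(A) + P(B|A')*P(A')
= 0.8400*0.3830 + 0.2480*0.6170
= 0.321720 + 0.153016 = 0.474736
P(A|B) = 0.321720/0.474736 = 0.6777

P(A|B) = 0.6777


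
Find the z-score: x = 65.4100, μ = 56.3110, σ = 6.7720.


z = (65.4100 - 56.3110)/6.7720
= 9.0990/6.7720
= 1.3436

z = 1.3436


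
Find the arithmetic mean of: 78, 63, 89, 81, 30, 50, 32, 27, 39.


Sum = 78 + 63 + 89 + 81 + 30 + 50 + 32 + 27 + 39 = 489
n = 9
Mean = 489/9 = 54.3333

Mean = 54.3333


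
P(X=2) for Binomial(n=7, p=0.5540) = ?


C(7,2) = 21
p^2 = 0.306916
(1-p)^5 = 0.017647
P = 21 * 0.306916 * 0.017647 = 0.1137

P(X=2) = 0.1137


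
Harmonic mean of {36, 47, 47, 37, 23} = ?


Sum of reciprocals = 1/36 + 1/47 + 1/47 + 1/37 + 1/23 = 0.140836
HM = 5/0.140836 = 35.5022

HM = 35.5022


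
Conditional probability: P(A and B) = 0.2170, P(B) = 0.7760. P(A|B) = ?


P(A|B) = 0.2170/0.7760 = 0.2796

P(A|B) = 0.2796


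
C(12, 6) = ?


C(12,6) = 12!/(6! × 6!)
= 479001600/(720 × 720)
= 924

C(12,6) = 924


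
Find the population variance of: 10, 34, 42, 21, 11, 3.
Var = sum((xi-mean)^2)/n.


Mean = 20.1667
Squared deviations: 103.3611, 191.3611, 476.6944, 0.6944, 84.0278, 294.6944
Sum = 1150.8333
Variance = 1150.8333/6 = 191.8056

Variance = 191.8056


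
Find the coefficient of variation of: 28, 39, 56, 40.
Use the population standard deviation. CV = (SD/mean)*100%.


Mean = 40.7500
SD = 9.9844
CV = (9.9844/40.7500)*100 = 24.5015%

CV = 24.5015%


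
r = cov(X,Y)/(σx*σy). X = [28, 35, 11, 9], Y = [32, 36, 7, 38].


Mean X = 20.7500, Mean Y = 28.2500
SD X = 11.053845, SD Y = 12.457428
Cov = 57.562500
r = 57.562500/(11.053845*12.457428) = 0.4180

r = 0.4180


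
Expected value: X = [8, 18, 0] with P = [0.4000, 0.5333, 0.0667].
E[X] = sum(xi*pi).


E[X] = 8*0.4000 + 18*0.5333 + 0*0.0667
= 3.2000 + 9.5994 + 0
= 12.7994

E[X] = 12.7994


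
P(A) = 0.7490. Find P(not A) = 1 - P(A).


P(not A) = 1 - 0.7490 = 0.2510

P(not A) = 0.2510


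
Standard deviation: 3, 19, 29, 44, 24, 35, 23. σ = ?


Mean = 25.2857
Variance = 143.0612
SD = sqrt(143.0612) = 11.9608

SD = 11.9608


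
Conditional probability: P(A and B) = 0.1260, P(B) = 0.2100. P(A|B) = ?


P(A|B) = 0.1260/0.2100 = 0.6000

P(A|B) = 0.6000


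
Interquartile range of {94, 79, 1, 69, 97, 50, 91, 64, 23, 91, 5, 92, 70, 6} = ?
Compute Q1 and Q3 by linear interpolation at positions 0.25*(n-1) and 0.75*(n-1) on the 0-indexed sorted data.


Sorted: 1, 5, 6, 23, 50, 64, 69, 70, 79, 91, 91, 92, 94, 97
Q1 (25th %ile) = 29.7500
Q3 (75th %ile) = 91.0000
IQR = 91.0000 - 29.7500 = 61.2500

IQR = 61.2500


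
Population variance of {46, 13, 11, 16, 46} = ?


Mean = 26.4000
Squared deviations: 384.1600, 179.5600, 237.1600, 108.1600, 384.1600
Sum = 1293.2000
Variance = 1293.2000/5 = 258.6400

Variance = 258.6400


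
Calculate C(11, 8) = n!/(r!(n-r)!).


C(11,8) = 11!/(8! × 3!)
= 39916800/(40320 × 6)
= 165

C(11,8) = 165


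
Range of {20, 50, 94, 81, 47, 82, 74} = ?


Max = 94, Min = 20
Range = 94 - 20 = 74

Range = 74


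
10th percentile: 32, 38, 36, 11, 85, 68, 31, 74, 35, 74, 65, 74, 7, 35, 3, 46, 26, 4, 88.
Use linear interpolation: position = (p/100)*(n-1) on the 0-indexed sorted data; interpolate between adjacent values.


Sorted: 3, 4, 7, 11, 26, 31, 32, 35, 35, 36, 38, 46, 65, 68, 74, 74, 74, 85, 88
n = 19
Index = 10/100 * 18 = 1.8000
Lower = data[1] = 4, Upper = data[2] = 7
P10 = 4 + 0.8000*(3) = 6.4000

P10 = 6.4000


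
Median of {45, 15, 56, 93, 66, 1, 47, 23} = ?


Sorted: 1, 15, 23, 45, 47, 56, 66, 93
n = 8 (even)
Middle values: 45 and 47
Median = (45+47)/2 = 46.0000

Median = 46.0000


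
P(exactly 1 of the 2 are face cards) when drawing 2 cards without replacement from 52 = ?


Hypergeometric: P(X=1) = C(12,1)·C(40,1) / C(52,2)
= 12 × 40 / 1326
= 480/1326 = 0.3620

P = 0.3620


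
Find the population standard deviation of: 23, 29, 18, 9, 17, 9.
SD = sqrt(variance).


Mean = 17.5000
Variance = 51.2500
SD = sqrt(51.2500) = 7.1589

SD = 7.1589


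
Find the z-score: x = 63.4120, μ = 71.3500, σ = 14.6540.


z = (63.4120 - 71.3500)/14.6540
= -7.9380/14.6540
= -0.5417

z = -0.5417


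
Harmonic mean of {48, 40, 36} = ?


Sum of reciprocals = 1/48 + 1/40 + 1/36 = 0.073611
HM = 3/0.073611 = 40.7547

HM = 40.7547


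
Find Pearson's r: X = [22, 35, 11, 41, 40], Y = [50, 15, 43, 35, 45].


Mean X = 29.8000, Mean Y = 37.6000
SD X = 11.582746, SD Y = 12.289833
Cov = -53.880000
r = -53.880000/(11.582746*12.289833) = -0.3785

r = -0.3785


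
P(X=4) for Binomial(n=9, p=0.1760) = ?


C(9,4) = 126
p^4 = 0.000960
(1-p)^5 = 0.379871
P = 126 * 0.000960 * 0.379871 = 0.0459

P(X=4) = 0.0459


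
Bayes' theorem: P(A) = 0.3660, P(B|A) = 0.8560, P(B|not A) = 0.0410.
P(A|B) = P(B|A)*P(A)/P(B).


P(B) = P(B|A)*P(A) + P(B|A')*P(A')
= 0.8560*0.3660 + 0.0410*0.6340
= 0.313296 + 0.025994 = 0.339290
P(A|B) = 0.313296/0.339290 = 0.9234

P(A|B) = 0.9234


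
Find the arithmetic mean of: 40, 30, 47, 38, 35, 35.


Sum = 40 + 30 + 47 + 38 + 35 + 35 = 225
n = 6
Mean = 225/6 = 37.5000

Mean = 37.5000


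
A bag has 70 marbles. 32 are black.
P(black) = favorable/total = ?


P = 32/70 = 0.4571

P = 0.4571


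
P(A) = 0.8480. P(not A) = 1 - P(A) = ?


P(not A) = 1 - 0.8480 = 0.1520

P(not A) = 0.1520


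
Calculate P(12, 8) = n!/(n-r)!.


P(12,8) = 12!/4!
= 479001600/24
= 19958400

P(12,8) = 19958400


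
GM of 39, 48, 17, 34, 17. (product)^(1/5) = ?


Product = 39 × 48 × 17 × 34 × 17 = 18394272
GM = 18394272^(1/5) = 28.3750

GM = 28.3750


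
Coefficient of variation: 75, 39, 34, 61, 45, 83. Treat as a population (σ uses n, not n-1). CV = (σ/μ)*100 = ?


Mean = 56.1667
SD = 18.2977
CV = (18.2977/56.1667)*100 = 32.5775%

CV = 32.5775%


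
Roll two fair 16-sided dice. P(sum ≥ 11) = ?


Total outcomes = 16×16 = 256
Favorable (sum ≥ 11): 211
P = 211/256 = 0.8242

P = 0.8242


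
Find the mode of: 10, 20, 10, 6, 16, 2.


Frequencies: 2:1, 6:1, 10:2, 16:1, 20:1
Max frequency = 2
Mode = 10

Mode = 10


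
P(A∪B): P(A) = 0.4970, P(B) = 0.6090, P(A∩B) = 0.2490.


P(A∪B) = 0.4970 + 0.6090 - 0.2490
= 1.1060 - 0.2490
= 0.8570

P(A∪B) = 0.8570


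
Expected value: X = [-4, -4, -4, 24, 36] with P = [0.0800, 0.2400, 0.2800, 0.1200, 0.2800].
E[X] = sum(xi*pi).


E[X] = -4*0.0800 - 4*0.2400 - 4*0.2800 + 24*0.1200 + 36*0.2800
= -0.3200 - 0.9600 - 1.1200 + 2.8800 + 10.0800
= 10.5600

E[X] = 10.5600


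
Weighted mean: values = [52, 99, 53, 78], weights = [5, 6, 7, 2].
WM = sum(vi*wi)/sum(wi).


Numerator = 52*5 + 99*6 + 53*7 + 78*2 = 1381
Denominator = 5 + 6 + 7 + 2 = 20
WM = 1381/20 = 69.0500

WM = 69.0500


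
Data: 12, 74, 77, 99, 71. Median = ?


Sorted: 12, 71, 74, 77, 99
n = 5 (odd)
Middle value = 74

Median = 74


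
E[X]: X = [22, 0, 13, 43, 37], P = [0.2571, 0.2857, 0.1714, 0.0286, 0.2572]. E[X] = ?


E[X] = 22*0.2571 + 0*0.2857 + 13*0.1714 + 43*0.0286 + 37*0.2572
= 5.6562 + 0 + 2.2282 + 1.2298 + 9.5164
= 18.6306

E[X] = 18.6306


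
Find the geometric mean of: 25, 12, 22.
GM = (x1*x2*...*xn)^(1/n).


Product = 25 × 12 × 22 = 6600
GM = 6600^(1/3) = 18.7578

GM = 18.7578


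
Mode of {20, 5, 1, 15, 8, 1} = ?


Frequencies: 1:2, 5:1, 8:1, 15:1, 20:1
Max frequency = 2
Mode = 1

Mode = 1


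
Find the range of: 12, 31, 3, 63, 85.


Max = 85, Min = 3
Range = 85 - 3 = 82

Range = 82


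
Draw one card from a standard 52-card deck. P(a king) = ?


4 kings in 52 cards
P = 4/52 = 0.0769

P = 0.0769


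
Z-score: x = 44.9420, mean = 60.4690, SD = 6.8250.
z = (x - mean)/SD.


z = (44.9420 - 60.4690)/6.8250
= -15.5270/6.8250
= -2.2750

z = -2.2750


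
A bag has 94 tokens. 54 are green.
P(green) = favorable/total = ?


P = 54/94 = 0.5745

P = 0.5745


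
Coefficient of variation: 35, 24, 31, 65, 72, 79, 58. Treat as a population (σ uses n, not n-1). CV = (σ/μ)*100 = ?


Mean = 52.0000
SD = 20.1707
CV = (20.1707/52.0000)*100 = 38.7898%

CV = 38.7898%


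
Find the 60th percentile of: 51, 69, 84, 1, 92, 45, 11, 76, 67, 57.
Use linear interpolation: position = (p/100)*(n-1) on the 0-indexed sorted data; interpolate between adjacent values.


Sorted: 1, 11, 45, 51, 57, 67, 69, 76, 84, 92
n = 10
Index = 60/100 * 9 = 5.4000
Lower = data[5] = 67, Upper = data[6] = 69
P60 = 67 + 0.4000*(2) = 67.8000

P60 = 67.8000


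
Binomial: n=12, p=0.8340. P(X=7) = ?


C(12,7) = 792
p^7 = 0.280648
(1-p)^5 = 0.000126
P = 792 * 0.280648 * 0.000126 = 0.0280

P(X=7) = 0.0280


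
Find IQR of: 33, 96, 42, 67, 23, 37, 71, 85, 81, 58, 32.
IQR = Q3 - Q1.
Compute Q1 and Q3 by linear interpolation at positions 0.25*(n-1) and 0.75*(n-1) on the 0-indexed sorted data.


Sorted: 23, 32, 33, 37, 42, 58, 67, 71, 81, 85, 96
Q1 (25th %ile) = 35.0000
Q3 (75th %ile) = 76.0000
IQR = 76.0000 - 35.0000 = 41.0000

IQR = 41.0000


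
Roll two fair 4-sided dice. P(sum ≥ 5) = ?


Total outcomes = 4×4 = 16
Favorable (sum ≥ 5): 10
P = 10/16 = 0.6250

P = 0.6250


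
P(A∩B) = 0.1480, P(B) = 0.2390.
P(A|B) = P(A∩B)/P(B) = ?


P(A|B) = 0.1480/0.2390 = 0.6192

P(A|B) = 0.6192


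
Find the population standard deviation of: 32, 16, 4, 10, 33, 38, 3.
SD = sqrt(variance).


Mean = 19.4286
Variance = 185.1020
SD = sqrt(185.1020) = 13.6052

SD = 13.6052


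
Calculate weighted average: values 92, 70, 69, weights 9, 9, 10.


Numerator = 92*9 + 70*9 + 69*10 = 2148
Denominator = 9 + 9 + 10 = 28
WM = 2148/28 = 76.7143

WM = 76.7143


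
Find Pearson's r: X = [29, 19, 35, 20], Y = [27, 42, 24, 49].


Mean X = 25.7500, Mean Y = 35.5000
SD X = 6.609652, SD Y = 10.356158
Cov = -63.875000
r = -63.875000/(6.609652*10.356158) = -0.9332

r = -0.9332


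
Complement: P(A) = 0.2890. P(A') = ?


P(not A) = 1 - 0.2890 = 0.7110

P(not A) = 0.7110


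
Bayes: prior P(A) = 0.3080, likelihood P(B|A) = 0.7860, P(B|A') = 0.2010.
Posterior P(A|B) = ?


P(B) = P(B|A)*P(A) + P(B|A')*P(A')
= 0.7860*0.3080 + 0.2010*0.6920
= 0.242088 + 0.139092 = 0.381180
P(A|B) = 0.242088/0.381180 = 0.6351

P(A|B) = 0.6351


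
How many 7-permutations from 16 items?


P(16,7) = 16!/9!
= 20922789888000/362880
= 57657600

P(16,7) = 57657600


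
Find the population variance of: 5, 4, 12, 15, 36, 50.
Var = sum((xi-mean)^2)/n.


Mean = 20.3333
Squared deviations: 235.1111, 266.7778, 69.4444, 28.4444, 245.4444, 880.1111
Sum = 1725.3333
Variance = 1725.3333/6 = 287.5556

Variance = 287.5556


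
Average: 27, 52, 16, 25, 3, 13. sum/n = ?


Sum = 27 + 52 + 16 + 25 + 3 + 13 = 136
n = 6
Mean = 136/6 = 22.6667

Mean = 22.6667


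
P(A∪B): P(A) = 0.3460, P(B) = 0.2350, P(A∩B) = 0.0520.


P(A∪B) = 0.3460 + 0.2350 - 0.0520
= 0.5810 - 0.0520
= 0.5290

P(A∪B) = 0.5290


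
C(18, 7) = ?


C(18,7) = 18!/(7! × 11!)
= 6402373705728000/(5040 × 39916800)
= 31824

C(18,7) = 31824


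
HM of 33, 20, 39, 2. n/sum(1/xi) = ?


Sum of reciprocals = 1/33 + 1/20 + 1/39 + 1/2 = 0.605944
HM = 4/0.605944 = 6.6013

HM = 6.6013


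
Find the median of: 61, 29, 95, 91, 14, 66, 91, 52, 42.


Sorted: 14, 29, 42, 52, 61, 66, 91, 91, 95
n = 9 (odd)
Middle value = 61

Median = 61


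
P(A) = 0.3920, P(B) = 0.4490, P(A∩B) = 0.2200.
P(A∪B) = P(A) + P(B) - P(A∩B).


P(A∪B) = 0.3920 + 0.4490 - 0.2200
= 0.8410 - 0.2200
= 0.6210

P(A∪B) = 0.6210


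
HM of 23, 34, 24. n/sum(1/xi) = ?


Sum of reciprocals = 1/23 + 1/34 + 1/24 = 0.114557
HM = 3/0.114557 = 26.1879

HM = 26.1879


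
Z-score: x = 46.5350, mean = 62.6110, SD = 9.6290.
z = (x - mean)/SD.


z = (46.5350 - 62.6110)/9.6290
= -16.0760/9.6290
= -1.6695

z = -1.6695


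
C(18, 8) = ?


C(18,8) = 18!/(8! × 10!)
= 6402373705728000/(40320 × 3628800)
= 43758

C(18,8) = 43758


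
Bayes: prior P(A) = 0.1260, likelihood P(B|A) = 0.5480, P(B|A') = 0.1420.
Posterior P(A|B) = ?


P(B) = P(B|A)*P(A) + P(B|A')*P(A')
= 0.5480*0.1260 + 0.1420*0.8740
= 0.069048 + 0.124108 = 0.193156
P(A|B) = 0.069048/0.193156 = 0.3575

P(A|B) = 0.3575


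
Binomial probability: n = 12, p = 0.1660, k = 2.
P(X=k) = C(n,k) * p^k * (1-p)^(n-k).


C(12,2) = 66
p^2 = 0.027556
(1-p)^10 = 0.162802
P = 66 * 0.027556 * 0.162802 = 0.2961

P(X=2) = 0.2961


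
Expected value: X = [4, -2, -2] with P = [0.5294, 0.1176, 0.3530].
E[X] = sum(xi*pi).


E[X] = 4*0.5294 - 2*0.1176 - 2*0.3530
= 2.1176 - 0.2352 - 0.7060
= 1.1764

E[X] = 1.1764


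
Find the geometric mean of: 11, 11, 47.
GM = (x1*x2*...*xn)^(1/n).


Product = 11 × 11 × 47 = 5687
GM = 5687^(1/3) = 17.8496

GM = 17.8496


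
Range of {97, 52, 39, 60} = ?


Max = 97, Min = 39
Range = 97 - 39 = 58

Range = 58


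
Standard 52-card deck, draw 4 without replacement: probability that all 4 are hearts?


P(all hearts) = (13/52) × (12/51) × (11/50) × (10/49)
= 0.0026

P = 0.0026


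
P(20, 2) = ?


P(20,2) = 20!/18!
= 2432902008176640000/6402373705728000
= 380

P(20,2) = 380


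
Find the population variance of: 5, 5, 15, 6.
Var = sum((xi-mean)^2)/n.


Mean = 7.7500
Squared deviations: 7.5625, 7.5625, 52.5625, 3.0625
Sum = 70.7500
Variance = 70.7500/4 = 17.6875

Variance = 17.6875


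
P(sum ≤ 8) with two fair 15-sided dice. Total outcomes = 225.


Total outcomes = 15×15 = 225
Favorable (sum ≤ 8): 28
P = 28/225 = 0.1244

P = 0.1244


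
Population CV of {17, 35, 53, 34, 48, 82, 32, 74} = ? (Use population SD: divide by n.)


Mean = 46.8750
SD = 20.7029
CV = (20.7029/46.8750)*100 = 44.1662%

CV = 44.1662%


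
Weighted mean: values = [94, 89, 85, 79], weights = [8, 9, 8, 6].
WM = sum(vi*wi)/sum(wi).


Numerator = 94*8 + 89*9 + 85*8 + 79*6 = 2707
Denominator = 8 + 9 + 8 + 6 = 31
WM = 2707/31 = 87.3226

WM = 87.3226


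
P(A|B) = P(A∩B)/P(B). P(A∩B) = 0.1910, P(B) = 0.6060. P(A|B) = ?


P(A|B) = 0.1910/0.6060 = 0.3152

P(A|B) = 0.3152


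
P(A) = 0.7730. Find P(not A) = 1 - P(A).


P(not A) = 1 - 0.7730 = 0.2270

P(not A) = 0.2270


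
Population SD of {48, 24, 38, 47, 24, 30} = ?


Mean = 35.1667
Variance = 98.1389
SD = sqrt(98.1389) = 9.9065

SD = 9.9065


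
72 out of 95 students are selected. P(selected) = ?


P = 72/95 = 0.7579

P = 0.7579


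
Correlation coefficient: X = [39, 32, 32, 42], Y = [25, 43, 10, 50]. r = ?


Mean X = 36.2500, Mean Y = 32.0000
SD X = 4.380354, SD Y = 15.636496
Cov = 32.750000
r = 32.750000/(4.380354*15.636496) = 0.4781

r = 0.4781


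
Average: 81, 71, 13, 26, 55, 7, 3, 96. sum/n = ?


Sum = 81 + 71 + 13 + 26 + 55 + 7 + 3 + 96 = 352
n = 8
Mean = 352/8 = 44.0000

Mean = 44.0000


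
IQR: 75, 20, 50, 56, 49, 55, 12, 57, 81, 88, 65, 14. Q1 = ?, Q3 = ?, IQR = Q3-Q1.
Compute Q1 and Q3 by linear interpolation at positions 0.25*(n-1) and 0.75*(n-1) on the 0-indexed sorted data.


Sorted: 12, 14, 20, 49, 50, 55, 56, 57, 65, 75, 81, 88
Q1 (25th %ile) = 41.7500
Q3 (75th %ile) = 67.5000
IQR = 67.5000 - 41.7500 = 25.7500

IQR = 25.7500


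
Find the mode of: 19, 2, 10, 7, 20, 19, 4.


Frequencies: 2:1, 4:1, 7:1, 10:1, 19:2, 20:1
Max frequency = 2
Mode = 19

Mode = 19


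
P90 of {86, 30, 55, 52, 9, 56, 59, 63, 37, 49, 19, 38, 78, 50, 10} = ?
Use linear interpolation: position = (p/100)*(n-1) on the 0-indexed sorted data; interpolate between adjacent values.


Sorted: 9, 10, 19, 30, 37, 38, 49, 50, 52, 55, 56, 59, 63, 78, 86
n = 15
Index = 90/100 * 14 = 12.6000
Lower = data[12] = 63, Upper = data[13] = 78
P90 = 63 + 0.6000*(15) = 72.0000

P90 = 72.0000


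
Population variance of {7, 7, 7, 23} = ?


Mean = 11.0000
Squared deviations: 16.0000, 16.0000, 16.0000, 144.0000
Sum = 192.0000
Variance = 192.0000/4 = 48.0000

Variance = 48.0000


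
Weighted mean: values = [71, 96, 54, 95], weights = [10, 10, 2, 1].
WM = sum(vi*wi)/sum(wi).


Numerator = 71*10 + 96*10 + 54*2 + 95*1 = 1873
Denominator = 10 + 10 + 2 + 1 = 23
WM = 1873/23 = 81.4348

WM = 81.4348


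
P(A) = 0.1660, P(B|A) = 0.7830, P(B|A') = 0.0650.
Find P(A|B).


P(B) = P(B|A)*P(A) + P(B|A')*P(A')
= 0.7830*0.1660 + 0.0650*0.8340
= 0.129978 + 0.054210 = 0.184188
P(A|B) = 0.129978/0.184188 = 0.7057

P(A|B) = 0.7057


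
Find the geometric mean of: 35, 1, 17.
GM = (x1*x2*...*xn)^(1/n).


Product = 35 × 1 × 17 = 595
GM = 595^(1/3) = 8.4108

GM = 8.4108


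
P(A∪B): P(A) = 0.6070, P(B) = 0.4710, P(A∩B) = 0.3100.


P(A∪B) = 0.6070 + 0.4710 - 0.3100
= 1.0780 - 0.3100
= 0.7680

P(A∪B) = 0.7680


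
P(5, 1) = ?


P(5,1) = 5!/4!
= 120/24
= 5

P(5,1) = 5


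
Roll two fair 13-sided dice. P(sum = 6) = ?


Total outcomes = 13×13 = 169
Favorable (sum = 6): 5
P = 5/169 = 0.0296

P = 0.0296


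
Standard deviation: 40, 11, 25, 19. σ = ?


Mean = 23.7500
Variance = 112.6875
SD = sqrt(112.6875) = 10.6154

SD = 10.6154


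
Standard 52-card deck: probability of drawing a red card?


26 red cards in 52 cards
P = 26/52 = 0.5000

P = 0.5000


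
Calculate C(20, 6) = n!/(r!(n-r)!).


C(20,6) = 20!/(6! × 14!)
= 2432902008176640000/(720 × 87178291200)
= 38760

C(20,6) = 38760


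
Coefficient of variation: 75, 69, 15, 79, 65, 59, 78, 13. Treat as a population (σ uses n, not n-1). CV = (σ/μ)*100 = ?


Mean = 56.6250
SD = 25.3965
CV = (25.3965/56.6250)*100 = 44.8504%

CV = 44.8504%


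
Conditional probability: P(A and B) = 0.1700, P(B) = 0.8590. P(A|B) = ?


P(A|B) = 0.1700/0.8590 = 0.1979

P(A|B) = 0.1979


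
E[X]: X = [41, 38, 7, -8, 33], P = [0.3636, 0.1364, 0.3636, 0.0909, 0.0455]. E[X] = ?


E[X] = 41*0.3636 + 38*0.1364 + 7*0.3636 - 8*0.0909 + 33*0.0455
= 14.9076 + 5.1832 + 2.5452 - 0.7272 + 1.5015
= 23.4103

E[X] = 23.4103


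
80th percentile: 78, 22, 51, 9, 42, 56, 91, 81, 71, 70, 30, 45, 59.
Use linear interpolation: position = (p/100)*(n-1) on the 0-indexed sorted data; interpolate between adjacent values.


Sorted: 9, 22, 30, 42, 45, 51, 56, 59, 70, 71, 78, 81, 91
n = 13
Index = 80/100 * 12 = 9.6000
Lower = data[9] = 71, Upper = data[10] = 78
P80 = 71 + 0.6000*(7) = 75.2000

P80 = 75.2000


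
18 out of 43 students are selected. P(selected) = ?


P = 18/43 = 0.4186

P = 0.4186


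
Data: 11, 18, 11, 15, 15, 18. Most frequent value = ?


Frequencies: 11:2, 15:2, 18:2
Max frequency = 2
Mode = 11, 15, 18

Mode = 11, 15, 18


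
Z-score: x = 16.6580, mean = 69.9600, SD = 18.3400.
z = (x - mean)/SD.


z = (16.6580 - 69.9600)/18.3400
= -53.3020/18.3400
= -2.9063

z = -2.9063


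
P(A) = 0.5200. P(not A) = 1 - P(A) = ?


P(not A) = 1 - 0.5200 = 0.4800

P(not A) = 0.4800


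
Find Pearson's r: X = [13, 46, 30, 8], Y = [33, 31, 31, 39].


Mean X = 24.2500, Mean Y = 33.5000
SD X = 14.972892, SD Y = 3.278719
Cov = -38.125000
r = -38.125000/(14.972892*3.278719) = -0.7766

r = -0.7766


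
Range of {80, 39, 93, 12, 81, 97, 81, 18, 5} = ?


Max = 97, Min = 5
Range = 97 - 5 = 92

Range = 92


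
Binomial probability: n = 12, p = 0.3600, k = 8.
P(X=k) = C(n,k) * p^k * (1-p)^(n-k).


C(12,8) = 495
p^8 = 0.000282
(1-p)^4 = 0.167772
P = 495 * 0.000282 * 0.167772 = 0.0234

P(X=8) = 0.0234


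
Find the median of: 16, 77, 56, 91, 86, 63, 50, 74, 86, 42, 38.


Sorted: 16, 38, 42, 50, 56, 63, 74, 77, 86, 86, 91
n = 11 (odd)
Middle value = 63

Median = 63


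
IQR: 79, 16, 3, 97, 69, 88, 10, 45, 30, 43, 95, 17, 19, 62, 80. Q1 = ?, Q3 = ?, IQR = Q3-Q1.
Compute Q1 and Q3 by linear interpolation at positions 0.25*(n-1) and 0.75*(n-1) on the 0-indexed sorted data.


Sorted: 3, 10, 16, 17, 19, 30, 43, 45, 62, 69, 79, 80, 88, 95, 97
Q1 (25th %ile) = 18.0000
Q3 (75th %ile) = 79.5000
IQR = 79.5000 - 18.0000 = 61.5000

IQR = 61.5000


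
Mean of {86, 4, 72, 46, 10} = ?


Sum = 86 + 4 + 72 + 46 + 10 = 218
n = 5
Mean = 218/5 = 43.6000

Mean = 43.6000


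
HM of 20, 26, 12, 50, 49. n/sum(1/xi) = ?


Sum of reciprocals = 1/20 + 1/26 + 1/12 + 1/50 + 1/49 = 0.212203
HM = 5/0.212203 = 23.5623

HM = 23.5623


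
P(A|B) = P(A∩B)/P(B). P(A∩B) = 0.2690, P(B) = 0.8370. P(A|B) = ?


P(A|B) = 0.2690/0.8370 = 0.3214

P(A|B) = 0.3214


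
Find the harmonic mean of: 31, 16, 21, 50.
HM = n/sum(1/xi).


Sum of reciprocals = 1/31 + 1/16 + 1/21 + 1/50 = 0.162377
HM = 4/0.162377 = 24.6340

HM = 24.6340


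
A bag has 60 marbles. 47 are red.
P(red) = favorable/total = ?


P = 47/60 = 0.7833

P = 0.7833


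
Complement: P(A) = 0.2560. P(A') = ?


P(not A) = 1 - 0.2560 = 0.7440

P(not A) = 0.7440


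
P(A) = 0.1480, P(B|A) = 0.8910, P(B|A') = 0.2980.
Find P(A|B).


P(B) = P(B|A)*P(A) + P(B|A')*P(A')
= 0.8910*0.1480 + 0.2980*0.8520
= 0.131868 + 0.253896 = 0.385764
P(A|B) = 0.131868/0.385764 = 0.3418

P(A|B) = 0.3418


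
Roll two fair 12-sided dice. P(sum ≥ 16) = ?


Total outcomes = 12×12 = 144
Favorable (sum ≥ 16): 45
P = 45/144 = 0.3125

P = 0.3125


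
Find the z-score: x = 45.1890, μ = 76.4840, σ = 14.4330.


z = (45.1890 - 76.4840)/14.4330
= -31.2950/14.4330
= -2.1683

z = -2.1683


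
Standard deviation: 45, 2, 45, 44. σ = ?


Mean = 34.0000
Variance = 341.5000
SD = sqrt(341.5000) = 18.4797

SD = 18.4797


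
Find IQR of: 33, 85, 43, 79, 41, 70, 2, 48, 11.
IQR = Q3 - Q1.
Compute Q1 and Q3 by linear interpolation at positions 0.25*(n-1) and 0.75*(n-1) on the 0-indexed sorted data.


Sorted: 2, 11, 33, 41, 43, 48, 70, 79, 85
Q1 (25th %ile) = 33.0000
Q3 (75th %ile) = 70.0000
IQR = 70.0000 - 33.0000 = 37.0000

IQR = 37.0000


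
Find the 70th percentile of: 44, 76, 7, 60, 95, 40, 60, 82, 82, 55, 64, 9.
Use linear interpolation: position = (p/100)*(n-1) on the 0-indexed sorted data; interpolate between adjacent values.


Sorted: 7, 9, 40, 44, 55, 60, 60, 64, 76, 82, 82, 95
n = 12
Index = 70/100 * 11 = 7.7000
Lower = data[7] = 64, Upper = data[8] = 76
P70 = 64 + 0.7000*(12) = 72.4000

P70 = 72.4000


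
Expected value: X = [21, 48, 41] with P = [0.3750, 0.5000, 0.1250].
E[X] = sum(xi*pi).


E[X] = 21*0.3750 + 48*0.5000 + 41*0.1250
= 7.8750 + 24.0000 + 5.1250
= 37.0000

E[X] = 37.0000


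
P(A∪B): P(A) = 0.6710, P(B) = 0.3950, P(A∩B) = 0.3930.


P(A∪B) = 0.6710 + 0.3950 - 0.3930
= 1.0660 - 0.3930
= 0.6730

P(A∪B) = 0.6730


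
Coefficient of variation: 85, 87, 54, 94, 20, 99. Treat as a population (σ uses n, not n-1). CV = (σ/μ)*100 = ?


Mean = 73.1667
SD = 27.7694
CV = (27.7694/73.1667)*100 = 37.9536%

CV = 37.9536%


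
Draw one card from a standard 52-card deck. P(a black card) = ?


26 black cards in 52 cards
P = 26/52 = 0.5000

P = 0.5000


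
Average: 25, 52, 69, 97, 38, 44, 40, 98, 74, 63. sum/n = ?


Sum = 25 + 52 + 69 + 97 + 38 + 44 + 40 + 98 + 74 + 63 = 600
n = 10
Mean = 600/10 = 60.0000

Mean = 60.0000


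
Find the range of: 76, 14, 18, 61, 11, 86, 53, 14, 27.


Max = 86, Min = 11
Range = 86 - 11 = 75

Range = 75


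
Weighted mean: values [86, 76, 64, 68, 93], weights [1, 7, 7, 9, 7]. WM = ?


Numerator = 86*1 + 76*7 + 64*7 + 68*9 + 93*7 = 2329
Denominator = 1 + 7 + 7 + 9 + 7 = 31
WM = 2329/31 = 75.1290

WM = 75.1290


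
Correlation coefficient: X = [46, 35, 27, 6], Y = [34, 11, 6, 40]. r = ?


Mean X = 28.5000, Mean Y = 22.7500
SD X = 14.637281, SD Y = 14.515078
Cov = -60.625000
r = -60.625000/(14.637281*14.515078) = -0.2853

r = -0.2853


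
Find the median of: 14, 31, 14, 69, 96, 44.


Sorted: 14, 14, 31, 44, 69, 96
n = 6 (even)
Middle values: 31 and 44
Median = (31+44)/2 = 37.5000

Median = 37.5000


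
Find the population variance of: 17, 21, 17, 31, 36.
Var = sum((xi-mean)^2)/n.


Mean = 24.4000
Squared deviations: 54.7600, 11.5600, 54.7600, 43.5600, 134.5600
Sum = 299.2000
Variance = 299.2000/5 = 59.8400

Variance = 59.8400


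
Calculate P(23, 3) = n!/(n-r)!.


P(23,3) = 23!/20!
= 25852016738884976640000/2432902008176640000
= 10626

P(23,3) = 10626


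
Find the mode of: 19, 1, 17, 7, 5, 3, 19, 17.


Frequencies: 1:1, 3:1, 5:1, 7:1, 17:2, 19:2
Max frequency = 2
Mode = 17, 19

Mode = 17, 19


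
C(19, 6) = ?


C(19,6) = 19!/(6! × 13!)
= 121645100408832000/(720 × 6227020800)
= 27132

C(19,6) = 27132


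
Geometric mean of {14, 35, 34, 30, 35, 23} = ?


Product = 14 × 35 × 34 × 30 × 35 × 23 = 402339000
GM = 402339000^(1/6) = 27.1706

GM = 27.1706


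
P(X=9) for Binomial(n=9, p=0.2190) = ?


C(9,9) = 1
p^9 = 1.158769e-06
(1-p)^0 = 1.000000
P = 1 * 1.158769e-06 * 1.000000 = 1.1588e-06

P(X=9) = 1.1588e-06


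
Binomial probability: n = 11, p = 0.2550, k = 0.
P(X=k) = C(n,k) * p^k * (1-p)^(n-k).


C(11,0) = 1
p^0 = 1.000000
(1-p)^11 = 0.039239
P = 1 * 1.000000 * 0.039239 = 0.0392

P(X=0) = 0.0392


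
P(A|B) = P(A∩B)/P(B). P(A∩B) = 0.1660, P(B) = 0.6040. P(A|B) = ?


P(A|B) = 0.1660/0.6040 = 0.2748

P(A|B) = 0.2748


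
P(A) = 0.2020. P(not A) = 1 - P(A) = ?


P(not A) = 1 - 0.2020 = 0.7980

P(not A) = 0.7980


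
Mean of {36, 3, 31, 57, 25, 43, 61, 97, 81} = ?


Sum = 36 + 3 + 31 + 57 + 25 + 43 + 61 + 97 + 81 = 434
n = 9
Mean = 434/9 = 48.2222

Mean = 48.2222


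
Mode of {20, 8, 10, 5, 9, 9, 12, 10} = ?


Frequencies: 5:1, 8:1, 9:2, 10:2, 12:1, 20:1
Max frequency = 2
Mode = 9, 10

Mode = 9, 10


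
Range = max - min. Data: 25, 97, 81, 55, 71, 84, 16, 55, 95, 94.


Max = 97, Min = 16
Range = 97 - 16 = 81

Range = 81


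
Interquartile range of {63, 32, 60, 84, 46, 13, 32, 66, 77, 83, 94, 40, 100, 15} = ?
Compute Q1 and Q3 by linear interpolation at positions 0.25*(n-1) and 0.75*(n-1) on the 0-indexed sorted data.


Sorted: 13, 15, 32, 32, 40, 46, 60, 63, 66, 77, 83, 84, 94, 100
Q1 (25th %ile) = 34.0000
Q3 (75th %ile) = 81.5000
IQR = 81.5000 - 34.0000 = 47.5000

IQR = 47.5000


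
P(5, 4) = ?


P(5,4) = 5!/1!
= 120/1
= 120

P(5,4) = 120


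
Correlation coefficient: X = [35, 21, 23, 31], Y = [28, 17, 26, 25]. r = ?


Mean X = 27.5000, Mean Y = 24.0000
SD X = 5.722762, SD Y = 4.183300
Cov = 17.500000
r = 17.500000/(5.722762*4.183300) = 0.7310

r = 0.7310


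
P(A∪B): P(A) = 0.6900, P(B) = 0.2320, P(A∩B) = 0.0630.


P(A∪B) = 0.6900 + 0.2320 - 0.0630
= 0.9220 - 0.0630
= 0.8590

P(A∪B) = 0.8590


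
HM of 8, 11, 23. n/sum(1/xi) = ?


Sum of reciprocals = 1/8 + 1/11 + 1/23 = 0.259387
HM = 3/0.259387 = 11.5657

HM = 11.5657


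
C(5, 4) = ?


C(5,4) = 5!/(4! × 1!)
= 120/(24 × 1)
= 5

C(5,4) = 5


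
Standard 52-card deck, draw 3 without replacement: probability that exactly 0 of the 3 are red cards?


Hypergeometric: P(X=0) = C(26,0)·C(26,3) / C(52,3)
= 1 × 2600 / 22100
= 2600/22100 = 0.1176

P = 0.1176


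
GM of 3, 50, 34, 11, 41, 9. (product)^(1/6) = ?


Product = 3 × 50 × 34 × 11 × 41 × 9 = 20700900
GM = 20700900^(1/6) = 16.5703

GM = 16.5703


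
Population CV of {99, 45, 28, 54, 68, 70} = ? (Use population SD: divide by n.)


Mean = 60.6667
SD = 22.2386
CV = (22.2386/60.6667)*100 = 36.6570%

CV = 36.6570%


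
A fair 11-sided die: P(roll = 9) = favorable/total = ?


Favorable outcomes (roll = 9): 1
Total outcomes = 11
P = 1/11 = 0.0909

P = 0.0909


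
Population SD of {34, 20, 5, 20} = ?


Mean = 19.7500
Variance = 105.1875
SD = sqrt(105.1875) = 10.2561

SD = 10.2561


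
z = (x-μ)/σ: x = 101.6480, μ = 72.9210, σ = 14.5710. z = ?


z = (101.6480 - 72.9210)/14.5710
= 28.7270/14.5710
= 1.9715

z = 1.9715


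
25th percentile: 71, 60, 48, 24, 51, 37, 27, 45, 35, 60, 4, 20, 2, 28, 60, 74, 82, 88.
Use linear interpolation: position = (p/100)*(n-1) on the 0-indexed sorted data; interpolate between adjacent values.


Sorted: 2, 4, 20, 24, 27, 28, 35, 37, 45, 48, 51, 60, 60, 60, 71, 74, 82, 88
n = 18
Index = 25/100 * 17 = 4.2500
Lower = data[4] = 27, Upper = data[5] = 28
P25 = 27 + 0.2500*(1) = 27.2500

P25 = 27.2500


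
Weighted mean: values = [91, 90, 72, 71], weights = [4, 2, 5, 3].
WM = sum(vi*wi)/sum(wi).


Numerator = 91*4 + 90*2 + 72*5 + 71*3 = 1117
Denominator = 4 + 2 + 5 + 3 = 14
WM = 1117/14 = 79.7857

WM = 79.7857


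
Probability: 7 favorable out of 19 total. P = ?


P = 7/19 = 0.3684

P = 0.3684


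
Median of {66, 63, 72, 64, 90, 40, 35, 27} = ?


Sorted: 27, 35, 40, 63, 64, 66, 72, 90
n = 8 (even)
Middle values: 63 and 64
Median = (63+64)/2 = 63.5000

Median = 63.5000


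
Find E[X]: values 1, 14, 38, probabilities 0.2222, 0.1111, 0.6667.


E[X] = 1*0.2222 + 14*0.1111 + 38*0.6667
= 0.2222 + 1.5554 + 25.3346
= 27.1122

E[X] = 27.1122


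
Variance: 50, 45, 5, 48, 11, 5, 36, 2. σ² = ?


Mean = 25.2500
Squared deviations: 612.5625, 390.0625, 410.0625, 517.5625, 203.0625, 410.0625, 115.5625, 540.5625
Sum = 3199.5000
Variance = 3199.5000/8 = 399.9375

Variance = 399.9375


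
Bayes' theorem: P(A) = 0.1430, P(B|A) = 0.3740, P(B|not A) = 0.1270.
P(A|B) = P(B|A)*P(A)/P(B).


P(B) = P(B|A)*P(A) + P(B|A')*P(A')
= 0.3740*0.1430 + 0.1270*0.8570
= 0.053482 + 0.108839 = 0.162321
P(A|B) = 0.053482/0.162321 = 0.3295

P(A|B) = 0.3295


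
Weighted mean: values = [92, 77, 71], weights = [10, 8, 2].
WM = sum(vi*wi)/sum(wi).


Numerator = 92*10 + 77*8 + 71*2 = 1678
Denominator = 10 + 8 + 2 = 20
WM = 1678/20 = 83.9000

WM = 83.9000


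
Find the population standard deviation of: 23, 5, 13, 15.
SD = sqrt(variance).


Mean = 14.0000
Variance = 41.0000
SD = sqrt(41.0000) = 6.4031

SD = 6.4031


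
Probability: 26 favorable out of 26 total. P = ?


P = 26/26 = 1.0000

P = 1.0000


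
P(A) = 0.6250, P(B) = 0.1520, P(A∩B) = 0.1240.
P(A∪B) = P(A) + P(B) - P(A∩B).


P(A∪B) = 0.6250 + 0.1520 - 0.1240
= 0.7770 - 0.1240
= 0.6530

P(A∪B) = 0.6530


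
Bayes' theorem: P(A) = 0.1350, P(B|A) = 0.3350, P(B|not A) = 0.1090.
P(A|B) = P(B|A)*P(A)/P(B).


P(B) = P(B|A)*P(A) + P(B|A')*P(A')
= 0.3350*0.1350 + 0.1090*0.8650
= 0.045225 + 0.094285 = 0.139510
P(A|B) = 0.045225/0.139510 = 0.3242

P(A|B) = 0.3242


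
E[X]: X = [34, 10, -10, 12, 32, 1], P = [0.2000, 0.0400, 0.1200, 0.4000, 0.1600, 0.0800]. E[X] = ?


E[X] = 34*0.2000 + 10*0.0400 - 10*0.1200 + 12*0.4000 + 32*0.1600 + 1*0.0800
= 6.8000 + 0.4000 - 1.2000 + 4.8000 + 5.1200 + 0.0800
= 16.0000

E[X] = 16.0000


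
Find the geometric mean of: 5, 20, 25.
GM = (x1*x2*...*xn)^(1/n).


Product = 5 × 20 × 25 = 2500
GM = 2500^(1/3) = 13.5721

GM = 13.5721


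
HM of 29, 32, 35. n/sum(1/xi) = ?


Sum of reciprocals = 1/29 + 1/32 + 1/35 = 0.094304
HM = 3/0.094304 = 31.8119

HM = 31.8119


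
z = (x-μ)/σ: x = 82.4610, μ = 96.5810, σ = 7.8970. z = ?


z = (82.4610 - 96.5810)/7.8970
= -14.1200/7.8970
= -1.7880

z = -1.7880


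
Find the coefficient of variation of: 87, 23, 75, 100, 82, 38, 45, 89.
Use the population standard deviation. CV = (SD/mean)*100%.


Mean = 67.3750
SD = 26.2723
CV = (26.2723/67.3750)*100 = 38.9942%

CV = 38.9942%


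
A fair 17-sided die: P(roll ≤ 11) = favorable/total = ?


Favorable outcomes (roll ≤ 11): 11
Total outcomes = 17
P = 11/17 = 0.6471

P = 0.6471


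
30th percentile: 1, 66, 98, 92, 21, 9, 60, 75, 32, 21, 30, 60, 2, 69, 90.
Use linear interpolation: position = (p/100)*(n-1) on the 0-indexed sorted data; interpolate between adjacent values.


Sorted: 1, 2, 9, 21, 21, 30, 32, 60, 60, 66, 69, 75, 90, 92, 98
n = 15
Index = 30/100 * 14 = 4.2000
Lower = data[4] = 21, Upper = data[5] = 30
P30 = 21 + 0.2000*(9) = 22.8000

P30 = 22.8000


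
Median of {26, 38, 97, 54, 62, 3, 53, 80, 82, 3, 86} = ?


Sorted: 3, 3, 26, 38, 53, 54, 62, 80, 82, 86, 97
n = 11 (odd)
Middle value = 54

Median = 54


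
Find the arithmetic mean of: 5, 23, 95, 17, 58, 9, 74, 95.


Sum = 5 + 23 + 95 + 17 + 58 + 9 + 74 + 95 = 376
n = 8
Mean = 376/8 = 47.0000

Mean = 47.0000


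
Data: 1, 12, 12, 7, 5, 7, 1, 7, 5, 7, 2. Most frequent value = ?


Frequencies: 1:2, 2:1, 5:2, 7:4, 12:2
Max frequency = 4
Mode = 7

Mode = 7


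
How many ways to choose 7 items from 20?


C(20,7) = 20!/(7! × 13!)
= 2432902008176640000/(5040 × 6227020800)
= 77520

C(20,7) = 77520


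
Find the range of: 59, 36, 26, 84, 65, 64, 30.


Max = 84, Min = 26
Range = 84 - 26 = 58

Range = 58


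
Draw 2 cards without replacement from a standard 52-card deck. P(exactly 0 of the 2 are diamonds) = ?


Hypergeometric: P(X=0) = C(13,0)·C(39,2) / C(52,2)
= 1 × 741 / 1326
= 741/1326 = 0.5588

P = 0.5588


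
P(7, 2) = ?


P(7,2) = 7!/5!
= 5040/120
= 42

P(7,2) = 42


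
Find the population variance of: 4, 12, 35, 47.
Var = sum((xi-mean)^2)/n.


Mean = 24.5000
Squared deviations: 420.2500, 156.2500, 110.2500, 506.2500
Sum = 1193.0000
Variance = 1193.0000/4 = 298.2500

Variance = 298.2500


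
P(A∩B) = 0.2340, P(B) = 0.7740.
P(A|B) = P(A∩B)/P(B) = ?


P(A|B) = 0.2340/0.7740 = 0.3023

P(A|B) = 0.3023


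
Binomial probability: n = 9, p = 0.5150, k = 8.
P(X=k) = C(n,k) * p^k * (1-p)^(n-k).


C(9,8) = 9
p^8 = 0.004948
(1-p)^1 = 0.485000
P = 9 * 0.004948 * 0.485000 = 0.0216

P(X=8) = 0.0216


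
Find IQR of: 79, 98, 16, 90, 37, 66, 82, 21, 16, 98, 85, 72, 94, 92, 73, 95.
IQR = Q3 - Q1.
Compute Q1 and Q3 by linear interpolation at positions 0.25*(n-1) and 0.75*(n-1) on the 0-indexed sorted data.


Sorted: 16, 16, 21, 37, 66, 72, 73, 79, 82, 85, 90, 92, 94, 95, 98, 98
Q1 (25th %ile) = 58.7500
Q3 (75th %ile) = 92.5000
IQR = 92.5000 - 58.7500 = 33.7500

IQR = 33.7500


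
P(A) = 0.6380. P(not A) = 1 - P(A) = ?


P(not A) = 1 - 0.6380 = 0.3620

P(not A) = 0.3620


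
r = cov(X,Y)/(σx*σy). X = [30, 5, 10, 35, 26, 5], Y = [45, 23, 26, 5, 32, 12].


Mean X = 18.5000, Mean Y = 23.8333
SD X = 12.230427, SD Y = 13.005341
Cov = 24.416667
r = 24.416667/(12.230427*13.005341) = 0.1535

r = 0.1535


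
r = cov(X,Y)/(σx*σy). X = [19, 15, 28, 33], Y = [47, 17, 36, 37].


Mean X = 23.7500, Mean Y = 34.2500
SD X = 7.119515, SD Y = 10.848387
Cov = 30.812500
r = 30.812500/(7.119515*10.848387) = 0.3989

r = 0.3989


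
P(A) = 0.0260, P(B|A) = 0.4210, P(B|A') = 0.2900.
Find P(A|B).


P(B) = P(B|A)*P(A) + P(B|A')*P(A')
= 0.4210*0.0260 + 0.2900*0.9740
= 0.010946 + 0.282460 = 0.293406
P(A|B) = 0.010946/0.293406 = 0.0373

P(A|B) = 0.0373


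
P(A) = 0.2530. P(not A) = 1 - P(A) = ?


P(not A) = 1 - 0.2530 = 0.7470

P(not A) = 0.7470


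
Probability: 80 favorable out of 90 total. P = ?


P = 80/90 = 0.8889

P = 0.8889


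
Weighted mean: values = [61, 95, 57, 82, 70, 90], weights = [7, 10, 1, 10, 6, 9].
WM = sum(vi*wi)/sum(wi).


Numerator = 61*7 + 95*10 + 57*1 + 82*10 + 70*6 + 90*9 = 3484
Denominator = 7 + 10 + 1 + 10 + 6 + 9 = 43
WM = 3484/43 = 81.0233

WM = 81.0233


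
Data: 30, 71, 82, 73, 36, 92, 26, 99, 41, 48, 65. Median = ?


Sorted: 26, 30, 36, 41, 48, 65, 71, 73, 82, 92, 99
n = 11 (odd)
Middle value = 65

Median = 65


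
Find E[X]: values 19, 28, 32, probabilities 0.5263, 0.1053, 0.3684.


E[X] = 19*0.5263 + 28*0.1053 + 32*0.3684
= 9.9997 + 2.9484 + 11.7888
= 24.7369

E[X] = 24.7369


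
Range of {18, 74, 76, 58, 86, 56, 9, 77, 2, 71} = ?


Max = 86, Min = 2
Range = 86 - 2 = 84

Range = 84


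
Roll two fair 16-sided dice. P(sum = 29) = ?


Total outcomes = 16×16 = 256
Favorable (sum = 29): 4
P = 4/256 = 0.0156

P = 0.0156


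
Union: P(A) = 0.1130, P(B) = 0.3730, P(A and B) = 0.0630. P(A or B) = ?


P(A∪B) = 0.1130 + 0.3730 - 0.0630
= 0.4860 - 0.0630
= 0.4230

P(A∪B) = 0.4230


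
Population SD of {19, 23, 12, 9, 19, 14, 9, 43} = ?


Mean = 18.5000
Variance = 108.0000
SD = sqrt(108.0000) = 10.3923

SD = 10.3923


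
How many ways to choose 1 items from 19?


C(19,1) = 19!/(1! × 18!)
= 121645100408832000/(1 × 6402373705728000)
= 19

C(19,1) = 19


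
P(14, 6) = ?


P(14,6) = 14!/8!
= 87178291200/40320
= 2162160

P(14,6) = 2162160


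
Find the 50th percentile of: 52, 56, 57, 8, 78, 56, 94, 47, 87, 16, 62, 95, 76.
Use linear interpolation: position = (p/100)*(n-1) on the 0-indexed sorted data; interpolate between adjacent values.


Sorted: 8, 16, 47, 52, 56, 56, 57, 62, 76, 78, 87, 94, 95
n = 13
Index = 50/100 * 12 = 6.0000
Lower = data[6] = 57, Upper = data[7] = 62
P50 = 57 + 0*(5) = 57.0000

P50 = 57.0000


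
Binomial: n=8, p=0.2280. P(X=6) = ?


C(8,6) = 28
p^6 = 0.000140
(1-p)^2 = 0.595984
P = 28 * 0.000140 * 0.595984 = 0.0023

P(X=6) = 0.0023


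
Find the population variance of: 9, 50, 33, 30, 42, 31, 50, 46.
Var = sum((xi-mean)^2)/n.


Mean = 36.3750
Squared deviations: 749.3906, 185.6406, 11.3906, 40.6406, 31.6406, 28.8906, 185.6406, 92.6406
Sum = 1325.8750
Variance = 1325.8750/8 = 165.7344

Variance = 165.7344


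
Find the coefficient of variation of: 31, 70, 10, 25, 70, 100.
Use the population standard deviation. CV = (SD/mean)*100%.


Mean = 51.0000
SD = 31.3050
CV = (31.3050/51.0000)*100 = 61.3823%

CV = 61.3823%


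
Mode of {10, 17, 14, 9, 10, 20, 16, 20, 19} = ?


Frequencies: 9:1, 10:2, 14:1, 16:1, 17:1, 19:1, 20:2
Max frequency = 2
Mode = 10, 20

Mode = 10, 20


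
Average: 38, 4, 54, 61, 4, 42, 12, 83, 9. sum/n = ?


Sum = 38 + 4 + 54 + 61 + 4 + 42 + 12 + 83 + 9 = 307
n = 9
Mean = 307/9 = 34.1111

Mean = 34.1111


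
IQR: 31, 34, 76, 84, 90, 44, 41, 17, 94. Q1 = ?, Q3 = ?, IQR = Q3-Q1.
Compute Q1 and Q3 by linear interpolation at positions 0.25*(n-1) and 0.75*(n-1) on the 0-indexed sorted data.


Sorted: 17, 31, 34, 41, 44, 76, 84, 90, 94
Q1 (25th %ile) = 34.0000
Q3 (75th %ile) = 84.0000
IQR = 84.0000 - 34.0000 = 50.0000

IQR = 50.0000


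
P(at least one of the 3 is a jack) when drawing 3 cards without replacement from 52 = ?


P(at least one) = 1 - P(none)
P(none) = (48/52) × (47/51) × (46/50) = 0.782624
P(at least one) = 1 - 0.782624 = 0.2174

P = 0.2174


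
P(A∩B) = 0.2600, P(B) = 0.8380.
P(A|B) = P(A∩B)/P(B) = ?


P(A|B) = 0.2600/0.8380 = 0.3103

P(A|B) = 0.3103


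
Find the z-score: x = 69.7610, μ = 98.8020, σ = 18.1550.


z = (69.7610 - 98.8020)/18.1550
= -29.0410/18.1550
= -1.5996

z = -1.5996


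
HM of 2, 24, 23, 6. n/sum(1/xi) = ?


Sum of reciprocals = 1/2 + 1/24 + 1/23 + 1/6 = 0.751812
HM = 4/0.751812 = 5.3205

HM = 5.3205


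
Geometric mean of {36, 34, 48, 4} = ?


Product = 36 × 34 × 48 × 4 = 235008
GM = 235008^(1/4) = 22.0176

GM = 22.0176


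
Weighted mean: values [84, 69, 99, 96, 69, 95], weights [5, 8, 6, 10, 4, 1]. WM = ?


Numerator = 84*5 + 69*8 + 99*6 + 96*10 + 69*4 + 95*1 = 2897
Denominator = 5 + 8 + 6 + 10 + 4 + 1 = 34
WM = 2897/34 = 85.2059

WM = 85.2059


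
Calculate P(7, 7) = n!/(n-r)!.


P(7,7) = 7!/0!
= 5040/1
= 5040

P(7,7) = 5040


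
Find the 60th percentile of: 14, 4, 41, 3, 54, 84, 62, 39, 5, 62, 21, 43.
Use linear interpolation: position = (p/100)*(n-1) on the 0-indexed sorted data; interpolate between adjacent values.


Sorted: 3, 4, 5, 14, 21, 39, 41, 43, 54, 62, 62, 84
n = 12
Index = 60/100 * 11 = 6.6000
Lower = data[6] = 41, Upper = data[7] = 43
P60 = 41 + 0.6000*(2) = 42.2000

P60 = 42.2000


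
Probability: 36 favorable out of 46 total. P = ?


P = 36/46 = 0.7826

P = 0.7826


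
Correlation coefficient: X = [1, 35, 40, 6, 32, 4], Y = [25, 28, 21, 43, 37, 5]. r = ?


Mean X = 19.6667, Mean Y = 26.5000
SD X = 16.234394, SD Y = 12.107160
Cov = 30.000000
r = 30.000000/(16.234394*12.107160) = 0.1526

r = 0.1526


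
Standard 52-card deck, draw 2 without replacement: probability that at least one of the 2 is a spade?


P(at least one) = 1 - P(none)
P(none) = (39/52) × (38/51) = 0.558824
P(at least one) = 1 - 0.558824 = 0.4412

P = 0.4412
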